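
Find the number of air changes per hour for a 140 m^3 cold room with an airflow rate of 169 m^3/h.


ACH = flow / volume
ACH = 169 / 140
ACH = 1.207

1.207


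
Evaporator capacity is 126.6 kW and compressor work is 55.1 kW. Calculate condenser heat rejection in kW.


Q_cond = Q_evap + W
Q_cond = 126.6 + 55.1
Q_cond = 181.7 kW

181.7


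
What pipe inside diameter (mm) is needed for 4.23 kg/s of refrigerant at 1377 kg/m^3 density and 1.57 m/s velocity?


A = m_dot / (rho * v) = 4.23 / (1377 * 1.57) = 0.00195662129 m^2
d = sqrt(4*A/pi) * 1000
d = 49.9 mm

49.9


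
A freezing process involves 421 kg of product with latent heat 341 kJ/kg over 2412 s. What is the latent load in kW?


Q_lat = m * h_fg / t
Q_lat = 421 * 341 / 2412
Q_lat = 59.52 kW

59.52


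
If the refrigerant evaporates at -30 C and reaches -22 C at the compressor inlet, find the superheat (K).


Superheat = T_suction - T_evap
Superheat = -22 - (-30)
Superheat = 8 K

8


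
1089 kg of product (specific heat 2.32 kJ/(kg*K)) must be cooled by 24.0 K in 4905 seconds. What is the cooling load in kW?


Q = m * cp * dT / t
Q = 1089 * 2.32 * 24.0 / 4905
Q = 12.362 kW

12.362


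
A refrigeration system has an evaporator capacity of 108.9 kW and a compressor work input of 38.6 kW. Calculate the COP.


COP = Q_evap / W
COP = 108.9 / 38.6
COP = 2.821

2.821


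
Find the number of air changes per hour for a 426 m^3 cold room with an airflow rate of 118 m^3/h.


ACH = flow / volume
ACH = 118 / 426
ACH = 0.277

0.277


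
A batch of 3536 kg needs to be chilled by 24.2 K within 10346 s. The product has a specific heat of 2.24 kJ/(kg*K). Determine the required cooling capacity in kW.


Q = m * cp * dT / t
Q = 3536 * 2.24 * 24.2 / 10346
Q = 18.527 kW

18.527


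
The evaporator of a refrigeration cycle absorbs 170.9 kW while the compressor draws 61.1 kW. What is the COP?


COP = Q_evap / W
COP = 170.9 / 61.1
COP = 2.797

2.797


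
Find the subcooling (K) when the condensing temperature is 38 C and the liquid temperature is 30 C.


Subcooling = T_cond - T_liquid
Subcooling = 38 - 30
Subcooling = 8 K

8


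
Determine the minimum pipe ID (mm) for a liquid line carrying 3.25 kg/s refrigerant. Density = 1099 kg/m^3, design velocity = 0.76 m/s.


A = m_dot / (rho * v) = 3.25 / (1099 * 0.76) = 0.00389109717 m^2
d = sqrt(4*A/pi) * 1000
d = 70.4 mm

70.4


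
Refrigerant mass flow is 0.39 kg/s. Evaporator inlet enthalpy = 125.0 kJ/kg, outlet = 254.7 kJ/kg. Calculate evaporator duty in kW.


dh = 254.7 - 125.0 = 129.7 kJ/kg
Q_evap = m_dot * dh = 0.39 * 129.7
Q_evap = 50.58 kW

50.58


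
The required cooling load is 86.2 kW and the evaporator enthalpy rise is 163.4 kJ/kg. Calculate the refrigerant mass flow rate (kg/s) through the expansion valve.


m_dot = Q / dh
m_dot = 86.2 / 163.4
m_dot = 0.5275 kg/s

0.5275


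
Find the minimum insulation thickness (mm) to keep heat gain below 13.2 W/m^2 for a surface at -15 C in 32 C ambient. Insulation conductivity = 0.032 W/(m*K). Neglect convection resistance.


dT = 32 - (-15) = 47 K
thickness = k * dT / q_max * 1000
thickness = 0.032 * 47 / 13.2 * 1000
thickness = 113.9 mm

113.9


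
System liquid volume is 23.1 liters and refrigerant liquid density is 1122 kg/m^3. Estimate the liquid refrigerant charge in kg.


Charge = V * rho / 1000
Charge = 23.1 * 1122 / 1000
Charge = 25.92 kg

25.92


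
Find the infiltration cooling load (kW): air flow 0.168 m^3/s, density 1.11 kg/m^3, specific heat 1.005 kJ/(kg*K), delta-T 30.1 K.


Q = V_dot * rho * cp * dT
Q = 0.168 * 1.11 * 1.005 * 30.1
Q = 5.641 kW

5.641


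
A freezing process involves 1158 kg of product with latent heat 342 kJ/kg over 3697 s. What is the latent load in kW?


Q_lat = m * h_fg / t
Q_lat = 1158 * 342 / 3697
Q_lat = 107.12 kW

107.12


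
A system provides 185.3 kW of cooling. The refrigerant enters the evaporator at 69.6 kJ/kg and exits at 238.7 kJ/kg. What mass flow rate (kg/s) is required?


dh = 238.7 - 69.6 = 169.1 kJ/kg
m_dot = Q / dh = 185.3 / 169.1 = 1.0958 kg/s

1.0958


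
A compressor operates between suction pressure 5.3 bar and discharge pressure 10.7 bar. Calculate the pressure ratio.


PR = P_high / P_low
PR = 10.7 / 5.3
PR = 2.019

2.019


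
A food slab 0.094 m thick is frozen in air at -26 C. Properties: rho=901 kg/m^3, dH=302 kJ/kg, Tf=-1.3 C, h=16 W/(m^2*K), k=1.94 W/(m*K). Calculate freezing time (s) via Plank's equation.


dT = -1.3 - (-26) = 24.7 K
term1 = a/(2h) = 0.094/(2*16) = 0.0029375
term2 = a^2/(8k) = 0.094^2/(8*1.94) = 0.0005693298969
t = rho*dH*1000/dT * (term1 + term2)
t = 901*302*1000/24.7 * (0.0029375 + 0.0005693298969)
t = 38632 s

38632


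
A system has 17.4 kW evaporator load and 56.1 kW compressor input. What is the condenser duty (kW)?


Q_cond = Q_evap + W
Q_cond = 17.4 + 56.1
Q_cond = 73.5 kW

73.5


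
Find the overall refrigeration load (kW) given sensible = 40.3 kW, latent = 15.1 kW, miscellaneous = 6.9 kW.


Q_total = Q_s + Q_l + Q_misc
Q_total = 40.3 + 15.1 + 6.9
Q_total = 62.3 kW

62.3


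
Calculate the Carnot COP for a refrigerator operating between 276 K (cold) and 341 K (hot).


dT = 341 - 276 = 65 K
COP_carnot = T_cold / dT = 276 / 65
COP_carnot = 4.246

4.246


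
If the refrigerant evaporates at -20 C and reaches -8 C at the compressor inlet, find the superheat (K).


Superheat = T_suction - T_evap
Superheat = -8 - (-20)
Superheat = 12 K

12


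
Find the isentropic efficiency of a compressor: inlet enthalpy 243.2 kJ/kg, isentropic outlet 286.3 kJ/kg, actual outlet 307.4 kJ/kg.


dh_ideal = 286.3 - 243.2 = 43.1 kJ/kg
dh_actual = 307.4 - 243.2 = 64.2 kJ/kg
eta_s = dh_ideal / dh_actual = 43.1 / 64.2
eta_s = 0.6713

0.6713


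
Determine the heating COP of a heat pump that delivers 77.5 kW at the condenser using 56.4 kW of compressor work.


COP_hp = Q_cond / W
COP_hp = 77.5 / 56.4
COP_hp = 1.374

1.374


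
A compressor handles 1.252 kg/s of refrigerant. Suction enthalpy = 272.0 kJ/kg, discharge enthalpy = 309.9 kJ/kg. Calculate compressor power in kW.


dh = 309.9 - 272.0 = 37.9 kJ/kg
W = m_dot * dh = 1.252 * 37.9 = 47.45 kW

47.45


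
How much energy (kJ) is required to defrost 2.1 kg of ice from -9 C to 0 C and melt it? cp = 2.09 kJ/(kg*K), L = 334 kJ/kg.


Sensible heat = cp * dT = 2.09 * 9 = 18.81 kJ/kg
Total per kg = 18.81 + 334 = 352.81 kJ/kg
Q = m * total = 2.1 * 352.81
Q = 740.9 kJ

740.9


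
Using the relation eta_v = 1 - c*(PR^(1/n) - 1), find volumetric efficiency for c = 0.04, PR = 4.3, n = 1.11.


PR^(1/n) = 4.3^(1/1.11) = 3.7212796
eta_v = 1 - 0.04 * (3.7212796 - 1)
eta_v = 0.8911

0.8911


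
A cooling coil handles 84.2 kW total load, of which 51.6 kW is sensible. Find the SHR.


SHR = Q_sensible / Q_total
SHR = 51.6 / 84.2
SHR = 0.613

0.613


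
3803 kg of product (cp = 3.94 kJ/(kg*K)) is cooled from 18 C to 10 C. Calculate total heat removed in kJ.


dT = 18 - (10) = 8 K
Q = m * cp * dT = 3803 * 3.94 * 8
Q = 119871 kJ

119871


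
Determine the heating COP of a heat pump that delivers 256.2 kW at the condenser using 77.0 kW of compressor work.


COP_hp = Q_cond / W
COP_hp = 256.2 / 77.0
COP_hp = 3.327

3.327


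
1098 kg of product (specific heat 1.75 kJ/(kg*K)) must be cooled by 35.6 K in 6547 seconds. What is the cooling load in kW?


Q = m * cp * dT / t
Q = 1098 * 1.75 * 35.6 / 6547
Q = 10.448 kW

10.448


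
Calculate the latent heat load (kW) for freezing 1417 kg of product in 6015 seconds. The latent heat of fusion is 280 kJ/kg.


Q_lat = m * h_fg / t
Q_lat = 1417 * 280 / 6015
Q_lat = 65.96 kW

65.96


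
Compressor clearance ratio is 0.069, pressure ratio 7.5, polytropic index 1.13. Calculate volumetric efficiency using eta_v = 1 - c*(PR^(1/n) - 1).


PR^(1/n) = 7.5^(1/1.13) = 5.9482676
eta_v = 1 - 0.069 * (5.9482676 - 1)
eta_v = 0.6586

0.6586


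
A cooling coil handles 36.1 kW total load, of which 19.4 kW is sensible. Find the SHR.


SHR = Q_sensible / Q_total
SHR = 19.4 / 36.1
SHR = 0.537

0.537


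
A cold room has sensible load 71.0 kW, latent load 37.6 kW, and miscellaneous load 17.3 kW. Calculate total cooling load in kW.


Q_total = Q_s + Q_l + Q_misc
Q_total = 71.0 + 37.6 + 17.3
Q_total = 125.9 kW

125.9


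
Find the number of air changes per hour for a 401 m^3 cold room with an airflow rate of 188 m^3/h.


ACH = flow / volume
ACH = 188 / 401
ACH = 0.469

0.469


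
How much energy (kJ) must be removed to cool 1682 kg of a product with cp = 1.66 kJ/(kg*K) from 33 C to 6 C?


dT = 33 - (6) = 27 K
Q = m * cp * dT = 1682 * 1.66 * 27
Q = 75387 kJ

75387


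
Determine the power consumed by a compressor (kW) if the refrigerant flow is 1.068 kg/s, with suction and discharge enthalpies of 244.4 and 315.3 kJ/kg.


dh = 315.3 - 244.4 = 70.9 kJ/kg
W = m_dot * dh = 1.068 * 70.9 = 75.72 kW

75.72


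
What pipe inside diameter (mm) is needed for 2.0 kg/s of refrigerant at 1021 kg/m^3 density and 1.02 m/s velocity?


A = m_dot / (rho * v) = 2.0 / (1021 * 1.02) = 0.001920454764 m^2
d = sqrt(4*A/pi) * 1000
d = 49.4 mm

49.4


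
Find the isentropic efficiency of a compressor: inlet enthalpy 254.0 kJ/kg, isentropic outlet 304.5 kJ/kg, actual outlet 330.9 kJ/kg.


dh_ideal = 304.5 - 254.0 = 50.5 kJ/kg
dh_actual = 330.9 - 254.0 = 76.9 kJ/kg
eta_s = dh_ideal / dh_actual = 50.5 / 76.9
eta_s = 0.6567

0.6567


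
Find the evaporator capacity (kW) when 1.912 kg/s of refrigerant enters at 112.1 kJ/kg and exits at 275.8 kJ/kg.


dh = 275.8 - 112.1 = 163.7 kJ/kg
Q_evap = m_dot * dh = 1.912 * 163.7
Q_evap = 312.99 kW

312.99


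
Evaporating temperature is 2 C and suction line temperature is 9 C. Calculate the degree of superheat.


Superheat = T_suction - T_evap
Superheat = 9 - (2)
Superheat = 7 K

7


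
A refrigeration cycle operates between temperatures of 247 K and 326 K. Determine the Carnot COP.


dT = 326 - 247 = 79 K
COP_carnot = T_cold / dT = 247 / 79
COP_carnot = 3.127

3.127


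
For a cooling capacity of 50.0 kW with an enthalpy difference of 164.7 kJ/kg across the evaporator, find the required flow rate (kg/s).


m_dot = Q / dh
m_dot = 50.0 / 164.7
m_dot = 0.3036 kg/s

0.3036


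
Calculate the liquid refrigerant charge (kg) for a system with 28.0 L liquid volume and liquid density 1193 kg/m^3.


Charge = V * rho / 1000
Charge = 28.0 * 1193 / 1000
Charge = 33.4 kg

33.4


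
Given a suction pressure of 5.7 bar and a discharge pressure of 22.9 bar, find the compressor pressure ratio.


PR = P_high / P_low
PR = 22.9 / 5.7
PR = 4.018

4.018


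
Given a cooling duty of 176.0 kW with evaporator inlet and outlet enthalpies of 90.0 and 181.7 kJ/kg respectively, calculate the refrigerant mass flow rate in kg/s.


dh = 181.7 - 90.0 = 91.7 kJ/kg
m_dot = Q / dh = 176.0 / 91.7 = 1.9193 kg/s

1.9193


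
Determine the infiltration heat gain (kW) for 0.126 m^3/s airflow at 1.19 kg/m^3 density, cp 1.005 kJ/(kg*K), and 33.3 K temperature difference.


Q = V_dot * rho * cp * dT
Q = 0.126 * 1.19 * 1.005 * 33.3
Q = 5.018 kW

5.018


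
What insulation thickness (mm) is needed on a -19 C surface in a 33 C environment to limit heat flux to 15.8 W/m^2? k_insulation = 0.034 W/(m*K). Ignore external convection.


dT = 33 - (-19) = 52 K
thickness = k * dT / q_max * 1000
thickness = 0.034 * 52 / 15.8 * 1000
thickness = 111.9 mm

111.9


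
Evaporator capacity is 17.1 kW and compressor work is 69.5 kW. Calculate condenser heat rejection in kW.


Q_cond = Q_evap + W
Q_cond = 17.1 + 69.5
Q_cond = 86.6 kW

86.6


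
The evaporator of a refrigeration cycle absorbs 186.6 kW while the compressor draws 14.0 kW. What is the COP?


COP = Q_evap / W
COP = 186.6 / 14.0
COP = 13.329

13.329


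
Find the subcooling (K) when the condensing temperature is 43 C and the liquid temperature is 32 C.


Subcooling = T_cond - T_liquid
Subcooling = 43 - 32
Subcooling = 11 K

11


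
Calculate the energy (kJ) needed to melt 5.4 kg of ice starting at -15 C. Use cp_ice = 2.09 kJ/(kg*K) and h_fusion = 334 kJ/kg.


Sensible heat = cp * dT = 2.09 * 15 = 31.35 kJ/kg
Total per kg = 31.35 + 334 = 365.35 kJ/kg
Q = m * total = 5.4 * 365.35
Q = 1972.9 kJ

1972.9


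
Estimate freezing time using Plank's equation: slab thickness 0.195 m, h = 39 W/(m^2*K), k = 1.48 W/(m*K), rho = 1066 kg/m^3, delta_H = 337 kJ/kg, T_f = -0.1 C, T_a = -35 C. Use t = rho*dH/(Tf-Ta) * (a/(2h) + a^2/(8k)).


dT = -0.1 - (-35) = 34.9 K
term1 = a/(2h) = 0.195/(2*39) = 0.0025
term2 = a^2/(8k) = 0.195^2/(8*1.48) = 0.003211570946
t = rho*dH*1000/dT * (term1 + term2)
t = 1066*337*1000/34.9 * (0.0025 + 0.003211570946)
t = 58792 s

58792


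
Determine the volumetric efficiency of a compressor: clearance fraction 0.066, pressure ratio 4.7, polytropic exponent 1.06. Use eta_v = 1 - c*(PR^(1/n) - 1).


PR^(1/n) = 4.7^(1/1.06) = 4.30580723
eta_v = 1 - 0.066 * (4.30580723 - 1)
eta_v = 0.7818

0.7818


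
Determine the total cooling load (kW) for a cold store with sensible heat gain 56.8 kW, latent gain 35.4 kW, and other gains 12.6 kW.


Q_total = Q_s + Q_l + Q_misc
Q_total = 56.8 + 35.4 + 12.6
Q_total = 104.8 kW

104.8


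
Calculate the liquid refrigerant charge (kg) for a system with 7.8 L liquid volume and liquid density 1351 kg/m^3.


Charge = V * rho / 1000
Charge = 7.8 * 1351 / 1000
Charge = 10.54 kg

10.54


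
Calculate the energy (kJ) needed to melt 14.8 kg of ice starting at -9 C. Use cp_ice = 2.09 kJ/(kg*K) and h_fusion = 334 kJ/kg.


Sensible heat = cp * dT = 2.09 * 9 = 18.81 kJ/kg
Total per kg = 18.81 + 334 = 352.81 kJ/kg
Q = m * total = 14.8 * 352.81
Q = 5221.6 kJ

5221.6


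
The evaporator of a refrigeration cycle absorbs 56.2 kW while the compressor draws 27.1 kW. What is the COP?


COP = Q_evap / W
COP = 56.2 / 27.1
COP = 2.074

2.074


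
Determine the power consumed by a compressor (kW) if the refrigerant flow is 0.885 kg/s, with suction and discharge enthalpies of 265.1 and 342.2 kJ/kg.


dh = 342.2 - 265.1 = 77.1 kJ/kg
W = m_dot * dh = 0.885 * 77.1 = 68.23 kW

68.23


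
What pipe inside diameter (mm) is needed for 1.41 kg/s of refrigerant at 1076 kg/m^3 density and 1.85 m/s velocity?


A = m_dot / (rho * v) = 1.41 / (1076 * 1.85) = 0.000708329147 m^2
d = sqrt(4*A/pi) * 1000
d = 30.0 mm

30.0


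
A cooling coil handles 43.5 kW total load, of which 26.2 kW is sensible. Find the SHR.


SHR = Q_sensible / Q_total
SHR = 26.2 / 43.5
SHR = 0.602

0.602


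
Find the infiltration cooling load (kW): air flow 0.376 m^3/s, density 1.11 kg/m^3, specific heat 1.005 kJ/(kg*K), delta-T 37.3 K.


Q = V_dot * rho * cp * dT
Q = 0.376 * 1.11 * 1.005 * 37.3
Q = 15.645 kW

15.645


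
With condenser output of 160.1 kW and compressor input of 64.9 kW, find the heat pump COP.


COP_hp = Q_cond / W
COP_hp = 160.1 / 64.9
COP_hp = 2.467

2.467


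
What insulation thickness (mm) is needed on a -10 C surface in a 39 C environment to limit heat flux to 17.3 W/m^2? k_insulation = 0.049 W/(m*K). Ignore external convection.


dT = 39 - (-10) = 49 K
thickness = k * dT / q_max * 1000
thickness = 0.049 * 49 / 17.3 * 1000
thickness = 138.8 mm

138.8


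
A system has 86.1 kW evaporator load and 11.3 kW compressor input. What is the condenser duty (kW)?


Q_cond = Q_evap + W
Q_cond = 86.1 + 11.3
Q_cond = 97.4 kW

97.4


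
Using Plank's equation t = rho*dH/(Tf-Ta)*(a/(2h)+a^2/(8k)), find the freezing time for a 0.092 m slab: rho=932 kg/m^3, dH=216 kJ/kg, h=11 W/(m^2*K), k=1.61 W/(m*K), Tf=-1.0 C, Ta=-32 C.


dT = -1.0 - (-32) = 31.0 K
term1 = a/(2h) = 0.092/(2*11) = 0.004181818182
term2 = a^2/(8k) = 0.092^2/(8*1.61) = 0.0006571428571
t = rho*dH*1000/dT * (term1 + term2)
t = 932*216*1000/31.0 * (0.004181818182 + 0.0006571428571)
t = 31424 s

31424


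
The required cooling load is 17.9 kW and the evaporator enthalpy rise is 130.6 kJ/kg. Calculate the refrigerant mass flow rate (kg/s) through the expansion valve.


m_dot = Q / dh
m_dot = 17.9 / 130.6
m_dot = 0.1371 kg/s

0.1371


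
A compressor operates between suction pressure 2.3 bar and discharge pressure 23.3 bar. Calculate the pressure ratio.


PR = P_high / P_low
PR = 23.3 / 2.3
PR = 10.13

10.13


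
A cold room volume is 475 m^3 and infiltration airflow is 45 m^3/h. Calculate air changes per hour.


ACH = flow / volume
ACH = 45 / 475
ACH = 0.095

0.095


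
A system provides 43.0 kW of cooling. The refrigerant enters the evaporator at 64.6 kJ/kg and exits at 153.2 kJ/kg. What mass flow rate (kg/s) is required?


dh = 153.2 - 64.6 = 88.6 kJ/kg
m_dot = Q / dh = 43.0 / 88.6 = 0.4853 kg/s

0.4853


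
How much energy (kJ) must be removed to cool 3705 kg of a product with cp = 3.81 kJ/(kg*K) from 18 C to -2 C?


dT = 18 - (-2) = 20 K
Q = m * cp * dT = 3705 * 3.81 * 20
Q = 282321 kJ

282321


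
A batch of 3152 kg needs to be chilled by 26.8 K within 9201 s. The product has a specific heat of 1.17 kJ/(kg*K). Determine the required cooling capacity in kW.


Q = m * cp * dT / t
Q = 3152 * 1.17 * 26.8 / 9201
Q = 10.742 kW

10.742


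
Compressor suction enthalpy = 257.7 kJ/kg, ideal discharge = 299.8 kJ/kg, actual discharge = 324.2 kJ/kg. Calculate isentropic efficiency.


dh_ideal = 299.8 - 257.7 = 42.1 kJ/kg
dh_actual = 324.2 - 257.7 = 66.5 kJ/kg
eta_s = dh_ideal / dh_actual = 42.1 / 66.5
eta_s = 0.6331

0.6331


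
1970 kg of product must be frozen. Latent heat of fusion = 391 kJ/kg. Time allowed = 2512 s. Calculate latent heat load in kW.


Q_lat = m * h_fg / t
Q_lat = 1970 * 391 / 2512
Q_lat = 306.64 kW

306.64


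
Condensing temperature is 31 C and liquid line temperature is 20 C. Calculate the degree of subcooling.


Subcooling = T_cond - T_liquid
Subcooling = 31 - 20
Subcooling = 11 K

11


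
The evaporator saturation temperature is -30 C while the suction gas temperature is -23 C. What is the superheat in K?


Superheat = T_suction - T_evap
Superheat = -23 - (-30)
Superheat = 7 K

7


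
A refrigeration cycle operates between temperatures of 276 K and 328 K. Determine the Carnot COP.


dT = 328 - 276 = 52 K
COP_carnot = T_cold / dT = 276 / 52
COP_carnot = 5.308

5.308


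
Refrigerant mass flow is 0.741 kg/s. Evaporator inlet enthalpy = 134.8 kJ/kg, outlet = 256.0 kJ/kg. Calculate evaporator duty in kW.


dh = 256.0 - 134.8 = 121.2 kJ/kg
Q_evap = m_dot * dh = 0.741 * 121.2
Q_evap = 89.81 kW

89.81


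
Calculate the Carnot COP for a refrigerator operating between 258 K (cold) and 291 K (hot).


dT = 291 - 258 = 33 K
COP_carnot = T_cold / dT = 258 / 33
COP_carnot = 7.818

7.818


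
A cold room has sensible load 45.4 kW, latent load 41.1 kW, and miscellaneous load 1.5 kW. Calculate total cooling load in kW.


Q_total = Q_s + Q_l + Q_misc
Q_total = 45.4 + 41.1 + 1.5
Q_total = 88.0 kW

88.0


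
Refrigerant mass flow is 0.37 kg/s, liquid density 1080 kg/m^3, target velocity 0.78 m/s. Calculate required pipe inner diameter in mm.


A = m_dot / (rho * v) = 0.37 / (1080 * 0.78) = 0.0004392212726 m^2
d = sqrt(4*A/pi) * 1000
d = 23.6 mm

23.6


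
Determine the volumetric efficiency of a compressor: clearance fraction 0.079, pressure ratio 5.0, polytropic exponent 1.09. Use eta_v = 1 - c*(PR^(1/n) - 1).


PR^(1/n) = 5.0^(1/1.09) = 4.37780976
eta_v = 1 - 0.079 * (4.37780976 - 1)
eta_v = 0.7332

0.7332


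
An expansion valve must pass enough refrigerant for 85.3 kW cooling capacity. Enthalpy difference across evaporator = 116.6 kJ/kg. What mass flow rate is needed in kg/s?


m_dot = Q / dh
m_dot = 85.3 / 116.6
m_dot = 0.7316 kg/s

0.7316


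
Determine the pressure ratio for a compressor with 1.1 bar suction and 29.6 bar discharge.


PR = P_high / P_low
PR = 29.6 / 1.1
PR = 26.909

26.909


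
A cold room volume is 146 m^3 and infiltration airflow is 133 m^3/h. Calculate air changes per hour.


ACH = flow / volume
ACH = 133 / 146
ACH = 0.911

0.911


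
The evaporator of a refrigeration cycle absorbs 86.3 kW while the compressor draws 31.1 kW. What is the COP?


COP = Q_evap / W
COP = 86.3 / 31.1
COP = 2.775

2.775


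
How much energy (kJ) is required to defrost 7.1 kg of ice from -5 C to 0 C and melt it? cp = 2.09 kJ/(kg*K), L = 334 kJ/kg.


Sensible heat = cp * dT = 2.09 * 5 = 10.45 kJ/kg
Total per kg = 10.45 + 334 = 344.45 kJ/kg
Q = m * total = 7.1 * 344.45
Q = 2445.6 kJ

2445.6


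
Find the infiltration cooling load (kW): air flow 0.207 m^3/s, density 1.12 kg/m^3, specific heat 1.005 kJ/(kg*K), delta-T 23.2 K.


Q = V_dot * rho * cp * dT
Q = 0.207 * 1.12 * 1.005 * 23.2
Q = 5.406 kW

5.406


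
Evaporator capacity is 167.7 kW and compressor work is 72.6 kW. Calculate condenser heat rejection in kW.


Q_cond = Q_evap + W
Q_cond = 167.7 + 72.6
Q_cond = 240.3 kW

240.3


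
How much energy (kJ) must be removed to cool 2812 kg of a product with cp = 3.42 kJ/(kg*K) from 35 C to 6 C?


dT = 35 - (6) = 29 K
Q = m * cp * dT = 2812 * 3.42 * 29
Q = 278894 kJ

278894


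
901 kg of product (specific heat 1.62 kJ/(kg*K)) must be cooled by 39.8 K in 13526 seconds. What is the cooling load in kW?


Q = m * cp * dT / t
Q = 901 * 1.62 * 39.8 / 13526
Q = 4.295 kW

4.295


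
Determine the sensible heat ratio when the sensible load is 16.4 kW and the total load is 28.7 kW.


SHR = Q_sensible / Q_total
SHR = 16.4 / 28.7
SHR = 0.571

0.571


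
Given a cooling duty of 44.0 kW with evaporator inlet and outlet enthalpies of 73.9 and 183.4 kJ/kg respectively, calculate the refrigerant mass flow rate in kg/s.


dh = 183.4 - 73.9 = 109.5 kJ/kg
m_dot = Q / dh = 44.0 / 109.5 = 0.4018 kg/s

0.4018


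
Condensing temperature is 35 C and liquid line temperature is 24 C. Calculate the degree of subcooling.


Subcooling = T_cond - T_liquid
Subcooling = 35 - 24
Subcooling = 11 K

11


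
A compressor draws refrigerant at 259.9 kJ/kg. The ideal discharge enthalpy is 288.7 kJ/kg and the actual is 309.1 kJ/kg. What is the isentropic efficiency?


dh_ideal = 288.7 - 259.9 = 28.8 kJ/kg
dh_actual = 309.1 - 259.9 = 49.2 kJ/kg
eta_s = dh_ideal / dh_actual = 28.8 / 49.2
eta_s = 0.5854

0.5854


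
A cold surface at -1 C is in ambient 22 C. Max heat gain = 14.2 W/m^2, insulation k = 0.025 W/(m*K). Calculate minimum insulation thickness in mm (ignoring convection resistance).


dT = 22 - (-1) = 23 K
thickness = k * dT / q_max * 1000
thickness = 0.025 * 23 / 14.2 * 1000
thickness = 40.5 mm

40.5


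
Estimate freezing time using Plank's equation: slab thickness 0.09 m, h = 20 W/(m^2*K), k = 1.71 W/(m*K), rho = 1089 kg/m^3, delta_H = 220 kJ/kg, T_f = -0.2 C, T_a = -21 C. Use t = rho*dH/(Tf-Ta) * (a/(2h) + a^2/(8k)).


dT = -0.2 - (-21) = 20.8 K
term1 = a/(2h) = 0.09/(2*20) = 0.00225
term2 = a^2/(8k) = 0.09^2/(8*1.71) = 0.0005921052632
t = rho*dH*1000/dT * (term1 + term2)
t = 1089*220*1000/20.8 * (0.00225 + 0.0005921052632)
t = 32736 s

32736


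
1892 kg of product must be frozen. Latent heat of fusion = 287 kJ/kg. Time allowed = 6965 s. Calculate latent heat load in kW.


Q_lat = m * h_fg / t
Q_lat = 1892 * 287 / 6965
Q_lat = 77.96 kW

77.96


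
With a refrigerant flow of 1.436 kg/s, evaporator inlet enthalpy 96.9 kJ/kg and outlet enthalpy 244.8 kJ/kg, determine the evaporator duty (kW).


dh = 244.8 - 96.9 = 147.9 kJ/kg
Q_evap = m_dot * dh = 1.436 * 147.9
Q_evap = 212.38 kW

212.38


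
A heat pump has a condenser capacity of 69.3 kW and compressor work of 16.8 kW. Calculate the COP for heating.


COP_hp = Q_cond / W
COP_hp = 69.3 / 16.8
COP_hp = 4.125

4.125


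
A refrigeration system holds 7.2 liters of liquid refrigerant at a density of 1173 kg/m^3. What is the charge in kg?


Charge = V * rho / 1000
Charge = 7.2 * 1173 / 1000
Charge = 8.45 kg

8.45


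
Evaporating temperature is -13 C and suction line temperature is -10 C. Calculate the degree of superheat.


Superheat = T_suction - T_evap
Superheat = -10 - (-13)
Superheat = 3 K

3


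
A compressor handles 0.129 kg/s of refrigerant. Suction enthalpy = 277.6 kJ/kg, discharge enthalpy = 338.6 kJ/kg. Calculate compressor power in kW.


dh = 338.6 - 277.6 = 61.0 kJ/kg
W = m_dot * dh = 0.129 * 61.0 = 7.87 kW

7.87


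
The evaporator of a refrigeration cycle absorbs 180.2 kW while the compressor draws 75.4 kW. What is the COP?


COP = Q_evap / W
COP = 180.2 / 75.4
COP = 2.39

2.39


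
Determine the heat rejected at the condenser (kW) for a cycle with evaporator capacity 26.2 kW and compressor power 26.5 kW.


Q_cond = Q_evap + W
Q_cond = 26.2 + 26.5
Q_cond = 52.7 kW

52.7


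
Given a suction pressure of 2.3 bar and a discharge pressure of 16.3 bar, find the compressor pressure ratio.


PR = P_high / P_low
PR = 16.3 / 2.3
PR = 7.087

7.087


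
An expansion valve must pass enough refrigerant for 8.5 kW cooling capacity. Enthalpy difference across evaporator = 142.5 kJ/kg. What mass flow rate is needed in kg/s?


m_dot = Q / dh
m_dot = 8.5 / 142.5
m_dot = 0.0596 kg/s

0.0596


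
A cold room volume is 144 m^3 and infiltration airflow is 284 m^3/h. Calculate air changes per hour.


ACH = flow / volume
ACH = 284 / 144
ACH = 1.972

1.972


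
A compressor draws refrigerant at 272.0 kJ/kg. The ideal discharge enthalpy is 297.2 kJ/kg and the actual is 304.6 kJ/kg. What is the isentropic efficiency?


dh_ideal = 297.2 - 272.0 = 25.2 kJ/kg
dh_actual = 304.6 - 272.0 = 32.6 kJ/kg
eta_s = dh_ideal / dh_actual = 25.2 / 32.6
eta_s = 0.773

0.773


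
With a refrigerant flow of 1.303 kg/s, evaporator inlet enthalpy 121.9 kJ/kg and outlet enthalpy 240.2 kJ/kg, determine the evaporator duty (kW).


dh = 240.2 - 121.9 = 118.3 kJ/kg
Q_evap = m_dot * dh = 1.303 * 118.3
Q_evap = 154.14 kW

154.14


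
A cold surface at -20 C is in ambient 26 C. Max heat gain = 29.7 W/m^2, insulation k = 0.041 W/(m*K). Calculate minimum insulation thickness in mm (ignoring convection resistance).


dT = 26 - (-20) = 46 K
thickness = k * dT / q_max * 1000
thickness = 0.041 * 46 / 29.7 * 1000
thickness = 63.5 mm

63.5


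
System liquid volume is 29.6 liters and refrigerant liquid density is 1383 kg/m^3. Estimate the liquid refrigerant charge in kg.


Charge = V * rho / 1000
Charge = 29.6 * 1383 / 1000
Charge = 40.94 kg

40.94


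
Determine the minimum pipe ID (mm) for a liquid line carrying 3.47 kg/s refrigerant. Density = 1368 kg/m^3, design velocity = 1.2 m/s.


A = m_dot / (rho * v) = 3.47 / (1368 * 1.2) = 0.002113791423 m^2
d = sqrt(4*A/pi) * 1000
d = 51.9 mm

51.9


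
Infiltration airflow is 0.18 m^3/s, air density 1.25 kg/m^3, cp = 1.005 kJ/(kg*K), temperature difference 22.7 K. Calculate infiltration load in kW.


Q = V_dot * rho * cp * dT
Q = 0.18 * 1.25 * 1.005 * 22.7
Q = 5.133 kW

5.133


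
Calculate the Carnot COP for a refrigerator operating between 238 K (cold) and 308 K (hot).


dT = 308 - 238 = 70 K
COP_carnot = T_cold / dT = 238 / 70
COP_carnot = 3.4

3.4


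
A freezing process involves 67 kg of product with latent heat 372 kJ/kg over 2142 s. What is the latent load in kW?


Q_lat = m * h_fg / t
Q_lat = 67 * 372 / 2142
Q_lat = 11.64 kW

11.64


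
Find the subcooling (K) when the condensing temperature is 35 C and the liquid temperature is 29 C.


Subcooling = T_cond - T_liquid
Subcooling = 35 - 29
Subcooling = 6 K

6


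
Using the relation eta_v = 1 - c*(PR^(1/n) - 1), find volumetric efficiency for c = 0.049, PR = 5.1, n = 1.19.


PR^(1/n) = 5.1^(1/1.19) = 3.9318486
eta_v = 1 - 0.049 * (3.9318486 - 1)
eta_v = 0.8563

0.8563


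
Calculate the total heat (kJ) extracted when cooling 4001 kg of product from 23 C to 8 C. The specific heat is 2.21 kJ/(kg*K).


dT = 23 - (8) = 15 K
Q = m * cp * dT = 4001 * 2.21 * 15
Q = 132633 kJ

132633


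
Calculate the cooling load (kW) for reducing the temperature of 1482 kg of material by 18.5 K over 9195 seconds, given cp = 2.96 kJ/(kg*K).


Q = m * cp * dT / t
Q = 1482 * 2.96 * 18.5 / 9195
Q = 8.826 kW

8.826


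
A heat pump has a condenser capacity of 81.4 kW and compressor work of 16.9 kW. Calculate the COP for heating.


COP_hp = Q_cond / W
COP_hp = 81.4 / 16.9
COP_hp = 4.817

4.817


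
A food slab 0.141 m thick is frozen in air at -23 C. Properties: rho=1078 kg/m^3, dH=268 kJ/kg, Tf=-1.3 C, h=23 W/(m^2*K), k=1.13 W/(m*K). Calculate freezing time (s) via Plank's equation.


dT = -1.3 - (-23) = 21.7 K
term1 = a/(2h) = 0.141/(2*23) = 0.003065217391
term2 = a^2/(8k) = 0.141^2/(8*1.13) = 0.002199225664
t = rho*dH*1000/dT * (term1 + term2)
t = 1078*268*1000/21.7 * (0.003065217391 + 0.002199225664)
t = 70088 s

70088


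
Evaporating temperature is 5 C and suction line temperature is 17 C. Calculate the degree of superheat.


Superheat = T_suction - T_evap
Superheat = 17 - (5)
Superheat = 12 K

12


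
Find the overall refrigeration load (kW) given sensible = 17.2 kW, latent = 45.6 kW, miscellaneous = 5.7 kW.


Q_total = Q_s + Q_l + Q_misc
Q_total = 17.2 + 45.6 + 5.7
Q_total = 68.5 kW

68.5


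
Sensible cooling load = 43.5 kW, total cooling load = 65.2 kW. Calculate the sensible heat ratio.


SHR = Q_sensible / Q_total
SHR = 43.5 / 65.2
SHR = 0.667

0.667


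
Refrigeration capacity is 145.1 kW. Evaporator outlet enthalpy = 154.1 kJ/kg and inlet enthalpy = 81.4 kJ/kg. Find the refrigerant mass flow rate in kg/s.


dh = 154.1 - 81.4 = 72.7 kJ/kg
m_dot = Q / dh = 145.1 / 72.7 = 1.9959 kg/s

1.9959


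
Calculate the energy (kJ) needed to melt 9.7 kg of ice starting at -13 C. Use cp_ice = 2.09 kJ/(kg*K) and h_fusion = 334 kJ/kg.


Sensible heat = cp * dT = 2.09 * 13 = 27.17 kJ/kg
Total per kg = 27.17 + 334 = 361.17 kJ/kg
Q = m * total = 9.7 * 361.17
Q = 3503.3 kJ

3503.3


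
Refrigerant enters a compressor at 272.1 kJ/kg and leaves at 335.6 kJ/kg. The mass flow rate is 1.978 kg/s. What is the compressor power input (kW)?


dh = 335.6 - 272.1 = 63.5 kJ/kg
W = m_dot * dh = 1.978 * 63.5 = 125.6 kW

125.6


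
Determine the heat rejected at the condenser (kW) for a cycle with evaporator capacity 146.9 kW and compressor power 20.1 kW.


Q_cond = Q_evap + W
Q_cond = 146.9 + 20.1
Q_cond = 167.0 kW

167.0


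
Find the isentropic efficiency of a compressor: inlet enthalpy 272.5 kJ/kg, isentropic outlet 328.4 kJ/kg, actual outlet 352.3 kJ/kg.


dh_ideal = 328.4 - 272.5 = 55.9 kJ/kg
dh_actual = 352.3 - 272.5 = 79.8 kJ/kg
eta_s = dh_ideal / dh_actual = 55.9 / 79.8
eta_s = 0.7005

0.7005


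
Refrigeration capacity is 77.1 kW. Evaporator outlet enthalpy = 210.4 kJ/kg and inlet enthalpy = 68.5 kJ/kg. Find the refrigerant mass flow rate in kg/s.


dh = 210.4 - 68.5 = 141.9 kJ/kg
m_dot = Q / dh = 77.1 / 141.9 = 0.5433 kg/s

0.5433


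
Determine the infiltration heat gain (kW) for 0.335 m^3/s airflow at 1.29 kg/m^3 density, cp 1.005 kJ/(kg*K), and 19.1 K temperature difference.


Q = V_dot * rho * cp * dT
Q = 0.335 * 1.29 * 1.005 * 19.1
Q = 8.295 kW

8.295


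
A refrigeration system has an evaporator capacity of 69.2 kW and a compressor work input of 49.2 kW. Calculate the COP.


COP = Q_evap / W
COP = 69.2 / 49.2
COP = 1.407

1.407


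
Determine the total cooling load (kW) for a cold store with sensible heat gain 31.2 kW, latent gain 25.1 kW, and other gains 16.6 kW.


Q_total = Q_s + Q_l + Q_misc
Q_total = 31.2 + 25.1 + 16.6
Q_total = 72.9 kW

72.9


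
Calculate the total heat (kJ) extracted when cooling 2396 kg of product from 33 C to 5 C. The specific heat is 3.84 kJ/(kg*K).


dT = 33 - (5) = 28 K
Q = m * cp * dT = 2396 * 3.84 * 28
Q = 257618 kJ

257618


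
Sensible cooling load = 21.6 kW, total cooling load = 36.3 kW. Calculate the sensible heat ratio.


SHR = Q_sensible / Q_total
SHR = 21.6 / 36.3
SHR = 0.595

0.595


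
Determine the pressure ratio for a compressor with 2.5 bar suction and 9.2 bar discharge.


PR = P_high / P_low
PR = 9.2 / 2.5
PR = 3.68

3.68


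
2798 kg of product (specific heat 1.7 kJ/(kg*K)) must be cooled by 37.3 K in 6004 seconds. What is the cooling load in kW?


Q = m * cp * dT / t
Q = 2798 * 1.7 * 37.3 / 6004
Q = 29.55 kW

29.55


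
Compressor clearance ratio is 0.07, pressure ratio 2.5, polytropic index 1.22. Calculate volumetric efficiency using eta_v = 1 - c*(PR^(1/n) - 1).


PR^(1/n) = 2.5^(1/1.22) = 2.11924094
eta_v = 1 - 0.07 * (2.11924094 - 1)
eta_v = 0.9217

0.9217


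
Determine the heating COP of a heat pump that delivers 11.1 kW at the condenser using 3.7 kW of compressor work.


COP_hp = Q_cond / W
COP_hp = 11.1 / 3.7
COP_hp = 3.0

3.0


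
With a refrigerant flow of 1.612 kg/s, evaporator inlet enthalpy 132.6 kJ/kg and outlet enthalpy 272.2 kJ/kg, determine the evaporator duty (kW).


dh = 272.2 - 132.6 = 139.6 kJ/kg
Q_evap = m_dot * dh = 1.612 * 139.6
Q_evap = 225.04 kW

225.04


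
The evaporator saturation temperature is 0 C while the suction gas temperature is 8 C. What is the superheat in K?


Superheat = T_suction - T_evap
Superheat = 8 - (0)
Superheat = 8 K

8


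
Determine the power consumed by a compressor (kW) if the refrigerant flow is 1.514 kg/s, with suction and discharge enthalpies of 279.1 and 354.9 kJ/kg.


dh = 354.9 - 279.1 = 75.8 kJ/kg
W = m_dot * dh = 1.514 * 75.8 = 114.76 kW

114.76


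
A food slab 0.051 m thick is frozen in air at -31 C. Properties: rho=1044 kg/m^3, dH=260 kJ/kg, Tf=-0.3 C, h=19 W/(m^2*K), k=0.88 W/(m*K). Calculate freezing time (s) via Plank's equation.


dT = -0.3 - (-31) = 30.7 K
term1 = a/(2h) = 0.051/(2*19) = 0.001342105263
term2 = a^2/(8k) = 0.051^2/(8*0.88) = 0.0003694602273
t = rho*dH*1000/dT * (term1 + term2)
t = 1044*260*1000/30.7 * (0.001342105263 + 0.0003694602273)
t = 15133 s

15133


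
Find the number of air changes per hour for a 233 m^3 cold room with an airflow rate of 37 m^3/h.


ACH = flow / volume
ACH = 37 / 233
ACH = 0.159

0.159


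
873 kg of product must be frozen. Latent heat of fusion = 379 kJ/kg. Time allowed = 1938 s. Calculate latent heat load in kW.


Q_lat = m * h_fg / t
Q_lat = 873 * 379 / 1938
Q_lat = 170.73 kW

170.73


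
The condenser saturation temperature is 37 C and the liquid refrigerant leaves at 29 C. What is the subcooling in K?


Subcooling = T_cond - T_liquid
Subcooling = 37 - 29
Subcooling = 8 K

8


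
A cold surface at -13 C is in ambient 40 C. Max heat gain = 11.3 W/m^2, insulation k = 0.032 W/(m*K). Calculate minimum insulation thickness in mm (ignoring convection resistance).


dT = 40 - (-13) = 53 K
thickness = k * dT / q_max * 1000
thickness = 0.032 * 53 / 11.3 * 1000
thickness = 150.1 mm

150.1


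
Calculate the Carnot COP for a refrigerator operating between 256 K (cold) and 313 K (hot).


dT = 313 - 256 = 57 K
COP_carnot = T_cold / dT = 256 / 57
COP_carnot = 4.491

4.491


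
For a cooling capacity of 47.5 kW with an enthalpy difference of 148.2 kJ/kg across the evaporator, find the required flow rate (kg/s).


m_dot = Q / dh
m_dot = 47.5 / 148.2
m_dot = 0.3205 kg/s

0.3205


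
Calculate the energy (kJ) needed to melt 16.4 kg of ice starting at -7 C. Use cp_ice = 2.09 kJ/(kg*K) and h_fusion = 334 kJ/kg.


Sensible heat = cp * dT = 2.09 * 7 = 14.63 kJ/kg
Total per kg = 14.63 + 334 = 348.63 kJ/kg
Q = m * total = 16.4 * 348.63
Q = 5717.5 kJ

5717.5


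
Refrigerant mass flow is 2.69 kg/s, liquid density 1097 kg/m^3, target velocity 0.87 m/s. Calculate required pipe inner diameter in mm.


A = m_dot / (rho * v) = 2.69 / (1097 * 0.87) = 0.00281855426 m^2
d = sqrt(4*A/pi) * 1000
d = 59.9 mm

59.9


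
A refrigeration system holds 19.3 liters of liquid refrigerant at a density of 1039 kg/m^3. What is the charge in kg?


Charge = V * rho / 1000
Charge = 19.3 * 1039 / 1000
Charge = 20.05 kg

20.05


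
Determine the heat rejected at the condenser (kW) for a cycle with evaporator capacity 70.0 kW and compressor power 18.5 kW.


Q_cond = Q_evap + W
Q_cond = 70.0 + 18.5
Q_cond = 88.5 kW

88.5


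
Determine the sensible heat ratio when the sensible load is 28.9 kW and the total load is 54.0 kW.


SHR = Q_sensible / Q_total
SHR = 28.9 / 54.0
SHR = 0.535

0.535


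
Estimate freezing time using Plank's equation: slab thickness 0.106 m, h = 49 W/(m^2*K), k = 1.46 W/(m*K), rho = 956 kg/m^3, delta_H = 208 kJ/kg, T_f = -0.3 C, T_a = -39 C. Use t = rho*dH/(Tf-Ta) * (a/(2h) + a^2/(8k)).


dT = -0.3 - (-39) = 38.7 K
term1 = a/(2h) = 0.106/(2*49) = 0.001081632653
term2 = a^2/(8k) = 0.106^2/(8*1.46) = 0.0009619863014
t = rho*dH*1000/dT * (term1 + term2)
t = 956*208*1000/38.7 * (0.001081632653 + 0.0009619863014)
t = 10501 s

10501


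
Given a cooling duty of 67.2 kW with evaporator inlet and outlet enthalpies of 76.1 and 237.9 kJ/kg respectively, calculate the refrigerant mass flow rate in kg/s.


dh = 237.9 - 76.1 = 161.8 kJ/kg
m_dot = Q / dh = 67.2 / 161.8 = 0.4153 kg/s

0.4153


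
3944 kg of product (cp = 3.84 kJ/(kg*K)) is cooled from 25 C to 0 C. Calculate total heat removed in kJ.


dT = 25 - (0) = 25 K
Q = m * cp * dT = 3944 * 3.84 * 25
Q = 378624 kJ

378624


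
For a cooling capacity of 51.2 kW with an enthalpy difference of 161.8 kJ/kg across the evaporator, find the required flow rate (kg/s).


m_dot = Q / dh
m_dot = 51.2 / 161.8
m_dot = 0.3164 kg/s

0.3164


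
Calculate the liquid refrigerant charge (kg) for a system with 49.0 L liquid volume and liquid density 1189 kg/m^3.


Charge = V * rho / 1000
Charge = 49.0 * 1189 / 1000
Charge = 58.26 kg

58.26


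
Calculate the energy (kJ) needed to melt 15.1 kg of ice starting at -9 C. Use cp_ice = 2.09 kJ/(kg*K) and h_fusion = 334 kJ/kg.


Sensible heat = cp * dT = 2.09 * 9 = 18.81 kJ/kg
Total per kg = 18.81 + 334 = 352.81 kJ/kg
Q = m * total = 15.1 * 352.81
Q = 5327.4 kJ

5327.4


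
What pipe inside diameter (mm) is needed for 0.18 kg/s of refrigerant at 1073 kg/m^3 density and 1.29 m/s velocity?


A = m_dot / (rho * v) = 0.18 / (1073 * 1.29) = 0.0001300418301 m^2
d = sqrt(4*A/pi) * 1000
d = 12.9 mm

12.9


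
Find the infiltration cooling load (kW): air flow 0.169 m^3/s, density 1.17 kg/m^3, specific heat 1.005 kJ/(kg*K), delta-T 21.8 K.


Q = V_dot * rho * cp * dT
Q = 0.169 * 1.17 * 1.005 * 21.8
Q = 4.332 kW

4.332


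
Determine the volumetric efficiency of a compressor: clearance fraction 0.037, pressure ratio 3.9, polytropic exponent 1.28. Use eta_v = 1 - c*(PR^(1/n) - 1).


PR^(1/n) = 3.9^(1/1.28) = 2.8958044
eta_v = 1 - 0.037 * (2.8958044 - 1)
eta_v = 0.9299

0.9299


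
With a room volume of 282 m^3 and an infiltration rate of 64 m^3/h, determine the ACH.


ACH = flow / volume
ACH = 64 / 282
ACH = 0.227

0.227


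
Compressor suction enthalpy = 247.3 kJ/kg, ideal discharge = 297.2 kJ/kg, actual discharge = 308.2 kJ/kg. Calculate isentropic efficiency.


dh_ideal = 297.2 - 247.3 = 49.9 kJ/kg
dh_actual = 308.2 - 247.3 = 60.9 kJ/kg
eta_s = dh_ideal / dh_actual = 49.9 / 60.9
eta_s = 0.8194

0.8194


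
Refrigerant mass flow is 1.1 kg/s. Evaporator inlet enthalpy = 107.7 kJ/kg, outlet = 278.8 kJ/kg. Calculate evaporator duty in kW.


dh = 278.8 - 107.7 = 171.1 kJ/kg
Q_evap = m_dot * dh = 1.1 * 171.1
Q_evap = 188.21 kW

188.21


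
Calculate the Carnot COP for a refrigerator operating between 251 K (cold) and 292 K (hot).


dT = 292 - 251 = 41 K
COP_carnot = T_cold / dT = 251 / 41
COP_carnot = 6.122

6.122


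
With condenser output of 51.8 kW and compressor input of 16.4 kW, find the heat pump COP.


COP_hp = Q_cond / W
COP_hp = 51.8 / 16.4
COP_hp = 3.159

3.159


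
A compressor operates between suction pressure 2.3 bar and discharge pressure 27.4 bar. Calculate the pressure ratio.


PR = P_high / P_low
PR = 27.4 / 2.3
PR = 11.913

11.913
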